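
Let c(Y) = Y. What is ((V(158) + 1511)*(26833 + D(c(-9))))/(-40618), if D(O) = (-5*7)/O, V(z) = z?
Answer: -201558454/182781 ≈ -1102.7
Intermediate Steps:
D(O) = -35/O
((V(158) + 1511)*(26833 + D(c(-9))))/(-40618) = ((158 + 1511)*(26833 - 35/(-9)))/(-40618) = (1669*(26833 - 35*(-⅑)))*(-1/40618) = (1669*(26833 + 35/9))*(-1/40618) = (1669*(241532/9))*(-1/40618) = (403116908/9)*(-1/40618) = -201558454/182781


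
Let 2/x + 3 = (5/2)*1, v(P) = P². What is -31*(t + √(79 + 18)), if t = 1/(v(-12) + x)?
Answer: -31/140 - 31*√97 ≈ -305.54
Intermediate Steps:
x = -4 (x = 2/(-3 + (5/2)*1) = 2/(-3 + 5/2) = 2/(-½) = 2*(-2) = -4)
t = 1/140 (t = 1/((-12)² - 4) = 1/(144 - 4) = 1/140 ≈ 0.0071429)
-31*(t + √(79 + 18)) = -31*(1/140 + √(79 + 18)) = -31*(1/140 + √97) = -31/140 - 31*√97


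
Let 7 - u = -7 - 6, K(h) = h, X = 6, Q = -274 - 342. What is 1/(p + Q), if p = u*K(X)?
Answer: -1/496 ≈ -0.0020161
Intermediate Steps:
Q = -616
u = 20 (u = 7 - (-7 - 6) = 7 - 1*(-13) = 7 + 13 = 20)
p = 120 (p = 20*6 = 120)
1/(p + Q) = 1/(120 - 616) = 1/(-496) = -1/496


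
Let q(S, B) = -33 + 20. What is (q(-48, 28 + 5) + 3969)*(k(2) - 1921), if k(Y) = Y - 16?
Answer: -7654860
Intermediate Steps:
k(Y) = -16 + Y
q(S, B) = -13
(q(-48, 28 + 5) + 3969)*(k(2) - 1921) = (-13 + 3969)*((-16 + 2) - 1921) = 3956*(-14 - 1921) = 3956*(-1935) = -7654860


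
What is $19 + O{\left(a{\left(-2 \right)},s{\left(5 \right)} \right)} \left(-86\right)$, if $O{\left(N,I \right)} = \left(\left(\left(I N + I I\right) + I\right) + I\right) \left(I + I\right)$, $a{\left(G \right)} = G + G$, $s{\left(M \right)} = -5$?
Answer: $30119$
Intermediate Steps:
$a{\left(G \right)} = 2 G$
$O{\left(N,I \right)} = 2 I \left(I^{2} + 2 I + I N\right)$ ($O{\left(N,I \right)} = \left(\left(\left(I N + I^{2}\right) + I\right) + I\right) 2 I = \left(\left(\left(I^{2} + I N\right) + I\right) + I\right) 2 I = \left(\left(I + I^{2} + I N\right) + I\right) 2 I = \left(I^{2} + 2 I + I N\right) 2 I = 2 I \left(I^{2} + 2 I + I N\right)$)
$19 + O{\left(a{\left(-2 \right)},s{\left(5 \right)} \right)} \left(-86\right) = 19 + 2 \left(-5\right)^{2} \left(2 - 5 + 2 \left(-2\right)\right) \left(-86\right) = 19 + 2 \cdot 25 \left(2 - 5 - 4\right) \left(-86\right) = 19 + 2 \cdot 25 \left(-7\right) \left(-86\right) = 19 - -30100 = 19 + 30100 = 30119$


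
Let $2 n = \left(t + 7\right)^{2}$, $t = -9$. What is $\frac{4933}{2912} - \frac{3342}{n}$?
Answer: $- \frac{4861019}{2912} \approx -1669.3$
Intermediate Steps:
$n = 2$ ($n = \frac{\left(-9 + 7\right)^{2}}{2} = \frac{\left(-2\right)^{2}}{2} = \frac{1}{2} \cdot 4 = 2$)
$\frac{4933}{2912} - \frac{3342}{n} = \frac{4933}{2912} - \frac{3342}{2} = 4933 \cdot \frac{1}{2912} - 1671 = \frac{4933}{2912} - 1671 = - \frac{4861019}{2912}$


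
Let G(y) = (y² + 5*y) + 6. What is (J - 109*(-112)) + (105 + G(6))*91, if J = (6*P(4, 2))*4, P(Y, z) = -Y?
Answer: 28219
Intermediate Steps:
G(y) = 6 + y² + 5*y
J = -96 (J = (6*(-1*4))*4 = (6*(-4))*4 = -24*4 = -96)
(J - 109*(-112)) + (105 + G(6))*91 = (-96 - 109*(-112)) + (105 + (6 + 6² + 5*6))*91 = (-96 + 12208) + (105 + (6 + 36 + 30))*91 = 12112 + (105 + 72)*91 = 12112 + 177*91 = 12112 + 16107 = 28219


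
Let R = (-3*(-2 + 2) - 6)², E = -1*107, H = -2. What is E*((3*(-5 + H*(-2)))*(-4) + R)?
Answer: -5136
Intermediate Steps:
E = -107
R = 36 (R = (-3*0 - 6)² = (0 - 6)² = (-6)² = 36)
E*((3*(-5 + H*(-2)))*(-4) + R) = -107*((3*(-5 - 2*(-2)))*(-4) + 36) = -107*((3*(-5 + 4))*(-4) + 36) = -107*((3*(-1))*(-4) + 36) = -107*(-3*(-4) + 36) = -107*(12 + 36) = -107*48 = -5136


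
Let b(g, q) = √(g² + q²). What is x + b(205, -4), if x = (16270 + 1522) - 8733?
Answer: 9059 + √42041 ≈ 9264.0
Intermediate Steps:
x = 9059 (x = 17792 - 8733 = 9059)
x + b(205, -4) = 9059 + √(205² + (-4)²) = 9059 + √(42025 + 16) = 9059 + √42041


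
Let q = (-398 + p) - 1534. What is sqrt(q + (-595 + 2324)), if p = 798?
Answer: sqrt(595) ≈ 24.393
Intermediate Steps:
q = -1134 (q = (-398 + 798) - 1534 = 400 - 1534 = -1134)
sqrt(q + (-595 + 2324)) = sqrt(-1134 + (-595 + 2324)) = sqrt(-1134 + 1729) = sqrt(595)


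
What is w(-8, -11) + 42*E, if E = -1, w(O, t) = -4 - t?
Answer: -35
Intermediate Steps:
w(-8, -11) + 42*E = (-4 - 1*(-11)) + 42*(-1) = (-4 + 11) - 42 = 7 - 42 = -35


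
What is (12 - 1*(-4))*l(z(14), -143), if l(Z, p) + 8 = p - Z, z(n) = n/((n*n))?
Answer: -16920/7 ≈ -2417.1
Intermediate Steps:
z(n) = 1/n (z(n) = n/(n**2) = n/n**2 = 1/n)
l(Z, p) = -8 + p - Z (l(Z, p) = -8 + (p - Z) = -8 + p - Z)
(12 - 1*(-4))*l(z(14), -143) = (12 - 1*(-4))*(-8 - 143 - 1/14) = (12 + 4)*(-8 - 143 - 1*1/14) = 16*(-8 - 143 - 1/14) = 16*(-2115/14) = -16920/7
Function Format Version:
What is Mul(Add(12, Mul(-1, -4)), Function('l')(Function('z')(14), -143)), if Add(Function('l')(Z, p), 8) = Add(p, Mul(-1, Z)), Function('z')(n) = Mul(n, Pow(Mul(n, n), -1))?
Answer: Rational(-16920, 7) ≈ -2417.1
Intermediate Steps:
Function('z')(n) = Pow(n, -1) (Function('z')(n) = Mul(n, Pow(Pow(n, 2), -1)) = Mul(n, Pow(n, -2)) = Pow(n, -1))
Function('l')(Z, p) = Add(-8, p, Mul(-1, Z)) (Function('l')(Z, p) = Add(-8, Add(p, Mul(-1, Z))) = Add(-8, p, Mul(-1, Z)))
Mul(Add(12, Mul(-1, -4)), Function('l')(Function('z')(14), -143)) = Mul(Add(12, Mul(-1, -4)), Add(-8, -143, Mul(-1, Pow(14, -1)))) = Mul(Add(12, 4), Add(-8, -143, Mul(-1, Rational(1, 14)))) = Mul(16, Add(-8, -143, Rational(-1, 14))) = Mul(16, Rational(-2115, 14)) = Rational(-16920, 7)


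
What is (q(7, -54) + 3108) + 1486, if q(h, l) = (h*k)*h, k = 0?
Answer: 4594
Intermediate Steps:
q(h, l) = 0 (q(h, l) = (h*0)*h = 0*h = 0)
(q(7, -54) + 3108) + 1486 = (0 + 3108) + 1486 = 3108 + 1486 = 4594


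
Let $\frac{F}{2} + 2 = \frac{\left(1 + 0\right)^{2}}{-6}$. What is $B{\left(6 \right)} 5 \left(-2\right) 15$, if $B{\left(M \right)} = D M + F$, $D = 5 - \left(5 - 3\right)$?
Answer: $-2050$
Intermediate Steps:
$F = - \frac{13}{3}$ ($F = -4 + 2 \frac{\left(1 + 0\right)^{2}}{-6} = -4 + 2 \cdot 1^{2} \left(- \frac{1}{6}\right) = -4 + 2 \cdot 1 \left(- \frac{1}{6}\right) = -4 + 2 \left(- \frac{1}{6}\right) = -4 - \frac{1}{3} = - \frac{13}{3} \approx -4.3333$)
$D = 3$ ($D = 5 - 2 = 3$)
$B{\left(M \right)} = - \frac{13}{3} + 3 M$ ($B{\left(M \right)} = 3 M - \frac{13}{3} = - \frac{13}{3} + 3 M$)
$B{\left(6 \right)} 5 \left(-2\right) 15 = \left(- \frac{13}{3} + 3 \cdot 6\right) 5 \left(-2\right) 15 = \left(- \frac{13}{3} + 18\right) \left(-10\right) 15 = \frac{41}{3} \left(-10\right) 15 = \left(- \frac{410}{3}\right) 15 = -2050$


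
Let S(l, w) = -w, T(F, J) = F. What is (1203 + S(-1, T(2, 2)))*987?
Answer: 1185387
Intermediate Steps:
(1203 + S(-1, T(2, 2)))*987 = (1203 - 1*2)*987 = (1203 - 2)*987 = 1201*987 = 1185387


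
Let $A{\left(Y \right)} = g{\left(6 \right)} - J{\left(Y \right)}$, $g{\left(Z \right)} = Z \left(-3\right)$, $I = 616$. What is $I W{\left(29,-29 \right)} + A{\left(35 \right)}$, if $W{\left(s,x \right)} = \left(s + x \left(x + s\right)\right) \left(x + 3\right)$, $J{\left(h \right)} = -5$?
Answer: $-464477$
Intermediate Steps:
$g{\left(Z \right)} = - 3 Z$
$A{\left(Y \right)} = -13$ ($A{\left(Y \right)} = \left(-3\right) 6 - -5 = -18 + 5 = -13$)
$W{\left(s,x \right)} = \left(3 + x\right) \left(s + x \left(s + x\right)\right)$ ($W{\left(s,x \right)} = \left(s + x \left(s + x\right)\right) \left(3 + x\right) = \left(3 + x\right) \left(s + x \left(s + x\right)\right)$)
$I W{\left(29,-29 \right)} + A{\left(35 \right)} = 616 \left(\left(-29\right)^{3} + 3 \cdot 29 + 3 \left(-29\right)^{2} + 29 \left(-29\right)^{2} + 4 \cdot 29 \left(-29\right)\right) - 13 = 616 \left(-24389 + 87 + 3 \cdot 841 + 29 \cdot 841 - 3364\right) - 13 = 616 \left(-24389 + 87 + 2523 + 24389 - 3364\right) - 13 = 616 \left(-754\right) - 13 = -464464 - 13 = -464477$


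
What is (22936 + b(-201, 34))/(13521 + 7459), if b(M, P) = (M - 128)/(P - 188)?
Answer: 504639/461560 ≈ 1.0933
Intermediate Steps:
b(M, P) = (-128 + M)/(-188 + P)
(22936 + b(-201, 34))/(13521 + 7459) = (22936 + (-128 - 201)/(-188 + 34))/(13521 + 7459) = (22936 - 329/(-154))/20980 = (22936 - 1/154*(-329))*(1/20980) = (22936 + 47/22)*(1/20980) = (504639/22)*(1/20980) = 504639/461560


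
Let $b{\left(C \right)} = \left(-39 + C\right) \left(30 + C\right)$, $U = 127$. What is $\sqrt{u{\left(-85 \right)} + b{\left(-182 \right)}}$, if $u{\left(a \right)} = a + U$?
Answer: $\sqrt{33634} \approx 183.4$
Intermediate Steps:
$u{\left(a \right)} = 127 + a$ ($u{\left(a \right)} = a + 127 = 127 + a$)
$\sqrt{u{\left(-85 \right)} + b{\left(-182 \right)}} = \sqrt{\left(127 - 85\right) - \left(-468 - 33124\right)} = \sqrt{42 + \left(-1170 + 33124 + 1638\right)} = \sqrt{42 + 33592} = \sqrt{33634}$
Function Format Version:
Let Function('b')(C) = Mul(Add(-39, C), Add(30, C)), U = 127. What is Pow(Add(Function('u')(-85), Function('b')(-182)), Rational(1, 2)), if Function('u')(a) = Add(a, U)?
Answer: Pow(33634, Rational(1, 2)) ≈ 183.40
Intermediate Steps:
Function('u')(a) = Add(127, a) (Function('u')(a) = Add(a, 127) = Add(127, a))
Pow(Add(Function('u')(-85), Function('b')(-182)), Rational(1, 2)) = Pow(Add(Add(127, -85), Add(-1170, Pow(-182, 2), Mul(-9, -182))), Rational(1, 2)) = Pow(Add(42, Add(-1170, 33124, 1638)), Rational(1, 2)) = Pow(Add(42, 33592), Rational(1, 2)) = Pow(33634, Rational(1, 2))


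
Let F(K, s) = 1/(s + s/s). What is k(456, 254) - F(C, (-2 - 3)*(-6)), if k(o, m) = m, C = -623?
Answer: 7873/31 ≈ 253.97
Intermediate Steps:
F(K, s) = 1/(1 + s) (F(K, s) = 1/(s + 1) = 1/(1 + s))
k(456, 254) - F(C, (-2 - 3)*(-6)) = 254 - 1/(1 + (-2 - 3)*(-6)) = 254 - 1/(1 - 5*(-6)) = 254 - 1/(1 + 30) = 254 - 1/31 = 7873/31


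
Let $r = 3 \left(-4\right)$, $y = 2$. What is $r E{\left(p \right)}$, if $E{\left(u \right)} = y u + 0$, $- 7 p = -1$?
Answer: $- \frac{24}{7} \approx -3.4286$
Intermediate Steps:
$p = \frac{1}{7}$ ($p = \left(- \frac{1}{7}\right) \left(-1\right) = \frac{1}{7} \approx 0.14286$)
$E{\left(u \right)} = 2 u$ ($E{\left(u \right)} = 2 u + 0 = 2 u$)
$r = -12$
$r E{\left(p \right)} = - 12 \cdot 2 \cdot \frac{1}{7} = \left(-12\right) \frac{2}{7} = - \frac{24}{7}$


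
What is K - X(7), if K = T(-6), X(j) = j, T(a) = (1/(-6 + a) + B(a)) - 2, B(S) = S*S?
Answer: 323/12 ≈ 26.917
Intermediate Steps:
B(S) = S²
T(a) = -2 + a² + 1/(-6 + a) (T(a) = (1/(-6 + a) + a²) - 2 = (a² + 1/(-6 + a)) - 2 = -2 + a² + 1/(-6 + a))
K = 407/12 (K = (13 + (-6)³ - 6*(-6)² - 2*(-6))/(-6 - 6) = (13 - 216 - 6*36 + 12)/(-12) = -(13 - 216 - 216 + 12)/12 = -1/12*(-407) = 407/12 ≈ 33.917)
K - X(7) = 407/12 - 1*7 = 407/12 - 7 = 323/12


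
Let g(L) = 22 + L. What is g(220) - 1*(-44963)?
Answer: 45205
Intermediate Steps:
g(220) - 1*(-44963) = (22 + 220) - 1*(-44963) = 242 + 44963 = 45205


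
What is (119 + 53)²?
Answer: 29584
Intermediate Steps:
(119 + 53)² = 172² = 29584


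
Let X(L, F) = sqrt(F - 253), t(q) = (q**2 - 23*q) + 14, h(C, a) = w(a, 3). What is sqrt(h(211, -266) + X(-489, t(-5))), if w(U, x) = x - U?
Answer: sqrt(269 + 3*I*sqrt(11)) ≈ 16.404 + 0.3033*I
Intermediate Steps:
h(C, a) = 3 - a
t(q) = 14 + q**2 - 23*q
X(L, F) = sqrt(-253 + F)
sqrt(h(211, -266) + X(-489, t(-5))) = sqrt((3 - 1*(-266)) + sqrt(-253 + (14 + (-5)**2 - 23*(-5)))) = sqrt((3 + 266) + sqrt(-253 + (14 + 25 + 115))) = sqrt(269 + sqrt(-253 + 154)) = sqrt(269 + sqrt(-99)) = sqrt(269 + 3*I*sqrt(11))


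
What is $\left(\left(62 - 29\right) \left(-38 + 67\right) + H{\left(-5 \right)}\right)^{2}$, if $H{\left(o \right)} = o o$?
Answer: $964324$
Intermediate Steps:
$H{\left(o \right)} = o^{2}$
$\left(\left(62 - 29\right) \left(-38 + 67\right) + H{\left(-5 \right)}\right)^{2} = \left(\left(62 - 29\right) \left(-38 + 67\right) + \left(-5\right)^{2}\right)^{2} = \left(33 \cdot 29 + 25\right)^{2} = \left(957 + 25\right)^{2} = 982^{2} = 964324$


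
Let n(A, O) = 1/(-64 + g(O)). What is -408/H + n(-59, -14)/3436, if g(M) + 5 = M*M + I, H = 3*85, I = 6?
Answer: -3655899/2284940 ≈ -1.6000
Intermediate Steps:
H = 255
g(M) = 1 + M**2 (g(M) = -5 + (M*M + 6) = -5 + (M**2 + 6) = -5 + (6 + M**2) = 1 + M**2)
n(A, O) = 1/(-63 + O**2) (n(A, O) = 1/(-64 + (1 + O**2)) = 1/(-63 + O**2))
-408/H + n(-59, -14)/3436 = -408/255 + 1/(-63 + (-14)**2*3436) = -408*1/255 + (1/3436)/(-63 + 196) = -8/5 + (1/3436)/133 = -8/5 + (1/133)*(1/3436) = -8/5 + 1/456988 = -3655899/2284940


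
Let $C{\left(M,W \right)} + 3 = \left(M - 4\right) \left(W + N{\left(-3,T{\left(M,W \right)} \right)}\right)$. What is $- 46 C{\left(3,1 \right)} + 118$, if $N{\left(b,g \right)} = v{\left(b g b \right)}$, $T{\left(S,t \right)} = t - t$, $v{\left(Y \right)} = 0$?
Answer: $302$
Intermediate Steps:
$T{\left(S,t \right)} = 0$
$N{\left(b,g \right)} = 0$
$C{\left(M,W \right)} = -3 + W \left(-4 + M\right)$ ($C{\left(M,W \right)} = -3 + \left(M - 4\right) \left(W + 0\right) = -3 + \left(-4 + M\right) W = -3 + W \left(-4 + M\right)$)
$- 46 C{\left(3,1 \right)} + 118 = - 46 \left(-3 - 4 + 3 \cdot 1\right) + 118 = - 46 \left(-3 - 4 + 3\right) + 118 = \left(-46\right) \left(-4\right) + 118 = 184 + 118 = 302$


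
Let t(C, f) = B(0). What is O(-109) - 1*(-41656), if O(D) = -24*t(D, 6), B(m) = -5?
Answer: 41776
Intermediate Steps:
t(C, f) = -5
O(D) = 120 (O(D) = -24*(-5) = 120)
O(-109) - 1*(-41656) = 120 - 1*(-41656) = 120 + 41656 = 41776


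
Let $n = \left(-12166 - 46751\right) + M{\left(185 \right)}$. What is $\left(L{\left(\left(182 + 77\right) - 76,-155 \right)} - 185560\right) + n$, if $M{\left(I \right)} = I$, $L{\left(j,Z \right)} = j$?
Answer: $-244109$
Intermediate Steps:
$n = -58732$ ($n = \left(-12166 - 46751\right) + 185 = -58917 + 185 = -58732$)
$\left(L{\left(\left(182 + 77\right) - 76,-155 \right)} - 185560\right) + n = \left(\left(\left(182 + 77\right) - 76\right) - 185560\right) - 58732 = \left(\left(259 - 76\right) - 185560\right) - 58732 = \left(183 - 185560\right) - 58732 = -185377 - 58732 = -244109$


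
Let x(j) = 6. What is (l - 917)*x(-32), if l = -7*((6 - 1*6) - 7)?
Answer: -5208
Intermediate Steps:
l = 49 (l = -7*((6 - 6) - 7) = -7*(0 - 7) = -7*(-7) = -1*(-49) = 49)
(l - 917)*x(-32) = (49 - 917)*6 = -868*6 = -5208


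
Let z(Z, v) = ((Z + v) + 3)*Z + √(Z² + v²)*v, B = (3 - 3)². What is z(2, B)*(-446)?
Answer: -4460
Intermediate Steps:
B = 0 (B = 0² = 0)
z(Z, v) = Z*(3 + Z + v) + v*√(Z² + v²) (z(Z, v) = (3 + Z + v)*Z + v*√(Z² + v²) = Z*(3 + Z + v) + v*√(Z² + v²))
z(2, B)*(-446) = (2² + 3*2 + 2*0 + 0*√(2² + 0²))*(-446) = (4 + 6 + 0 + 0*√(4 + 0))*(-446) = (4 + 6 + 0 + 0*√4)*(-446) = (4 + 6 + 0 + 0*2)*(-446) = (4 + 6 + 0 + 0)*(-446) = 10*(-446) = -4460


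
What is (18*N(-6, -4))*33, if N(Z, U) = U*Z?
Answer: 14256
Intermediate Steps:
(18*N(-6, -4))*33 = (18*(-4*(-6)))*33 = (18*24)*33 = 432*33 = 14256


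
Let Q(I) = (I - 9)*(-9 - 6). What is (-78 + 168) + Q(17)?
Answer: -30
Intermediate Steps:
Q(I) = 135 - 15*I (Q(I) = (-9 + I)*(-15) = 135 - 15*I)
(-78 + 168) + Q(17) = (-78 + 168) + (135 - 15*17) = 90 + (135 - 255) = 90 - 120 = -30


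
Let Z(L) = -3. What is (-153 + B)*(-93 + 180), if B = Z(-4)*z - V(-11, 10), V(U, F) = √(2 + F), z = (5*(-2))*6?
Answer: 2349 - 174*√3 ≈ 2047.6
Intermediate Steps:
z = -60 (z = -10*6 = -60)
B = 180 - 2*√3 (B = -3*(-60) - √(2 + 10) = 180 - √12 = 180 - 2*√3 ≈ 176.54)
(-153 + B)*(-93 + 180) = (-153 + (180 - 2*√3))*(-93 + 180) = (27 - 2*√3)*87 = 2349 - 174*√3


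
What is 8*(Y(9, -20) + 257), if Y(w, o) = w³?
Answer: 7888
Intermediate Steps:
8*(Y(9, -20) + 257) = 8*(9³ + 257) = 8*(729 + 257) = 8*986 = 7888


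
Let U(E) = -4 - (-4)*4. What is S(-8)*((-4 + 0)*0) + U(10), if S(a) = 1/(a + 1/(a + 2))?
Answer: 12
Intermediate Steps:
U(E) = 12 (U(E) = -4 - 1*(-16) = -4 + 16 = 12)
S(a) = 1/(a + 1/(2 + a))
S(-8)*((-4 + 0)*0) + U(10) = ((2 - 8)/(1 + (-8)² + 2*(-8)))*((-4 + 0)*0) + 12 = (-6/(1 + 64 - 16))*(-4*0) + 12 = (-6/49)*0 + 12 = ((1/49)*(-6))*0 + 12 = -6/49*0 + 12 = 0 + 12 = 12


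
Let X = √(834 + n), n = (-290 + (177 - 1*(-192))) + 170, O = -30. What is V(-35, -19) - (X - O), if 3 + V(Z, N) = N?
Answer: -52 - 19*√3 ≈ -84.909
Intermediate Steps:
V(Z, N) = -3 + N
n = 249 (n = (-290 + (177 + 192)) + 170 = (-290 + 369) + 170 = 79 + 170 = 249)
X = 19*√3 (X = √(834 + 249) = √1083 = 19*√3 ≈ 32.909)
V(-35, -19) - (X - O) = (-3 - 19) - (19*√3 - 1*(-30)) = -22 - (19*√3 + 30) = -22 - (30 + 19*√3) = -22 + (-30 - 19*√3) = -52 - 19*√3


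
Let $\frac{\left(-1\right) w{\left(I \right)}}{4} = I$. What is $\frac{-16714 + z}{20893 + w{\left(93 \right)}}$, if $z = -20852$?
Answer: $- \frac{37566}{20521} \approx -1.8306$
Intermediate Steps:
$w{\left(I \right)} = - 4 I$
$\frac{-16714 + z}{20893 + w{\left(93 \right)}} = \frac{-16714 - 20852}{20893 - 372} = - \frac{37566}{20893 - 372} = - \frac{37566}{20521}$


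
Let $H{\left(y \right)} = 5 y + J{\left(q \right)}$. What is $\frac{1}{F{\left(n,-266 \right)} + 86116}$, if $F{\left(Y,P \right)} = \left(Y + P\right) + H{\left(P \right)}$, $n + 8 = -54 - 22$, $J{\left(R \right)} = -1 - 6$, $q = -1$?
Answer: $\frac{1}{84429} \approx 1.1844 \cdot 10^{-5}$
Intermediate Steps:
$J{\left(R \right)} = -7$ ($J{\left(R \right)} = -1 - 6 = -7$)
$H{\left(y \right)} = -7 + 5 y$ ($H{\left(y \right)} = 5 y - 7 = -7 + 5 y$)
$n = -84$ ($n = -8 - 76 = -84$)
$F{\left(Y,P \right)} = -7 + Y + 6 P$ ($F{\left(Y,P \right)} = \left(Y + P\right) + \left(-7 + 5 P\right) = \left(P + Y\right) + \left(-7 + 5 P\right) = -7 + Y + 6 P$)
$\frac{1}{F{\left(n,-266 \right)} + 86116} = \frac{1}{\left(-7 - 84 + 6 \left(-266\right)\right) + 86116} = \frac{1}{\left(-7 - 84 - 1596\right) + 86116} = \frac{1}{-1687 + 86116} = \frac{1}{84429}$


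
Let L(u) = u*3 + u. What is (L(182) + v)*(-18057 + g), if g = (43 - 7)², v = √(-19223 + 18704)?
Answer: -12202008 - 16761*I*√519 ≈ -1.2202e+7 - 3.8184e+5*I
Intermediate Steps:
v = I*√519 (v = √(-519) = I*√519 ≈ 22.782*I)
L(u) = 4*u (L(u) = 3*u + u = 4*u)
g = 1296 (g = 36² = 1296)
(L(182) + v)*(-18057 + g) = (4*182 + I*√519)*(-18057 + 1296) = (728 + I*√519)*(-16761) = -12202008 - 16761*I*√519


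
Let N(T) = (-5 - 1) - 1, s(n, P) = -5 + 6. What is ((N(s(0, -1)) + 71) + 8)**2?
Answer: 5184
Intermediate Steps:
s(n, P) = 1
N(T) = -7 (N(T) = -6 - 1 = -7)
((N(s(0, -1)) + 71) + 8)**2 = ((-7 + 71) + 8)**2 = (64 + 8)**2 = 72**2 = 5184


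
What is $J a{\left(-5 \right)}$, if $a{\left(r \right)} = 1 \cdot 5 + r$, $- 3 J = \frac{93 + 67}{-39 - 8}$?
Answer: $0$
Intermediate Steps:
$J = \frac{160}{141}$ ($J = - \frac{\left(93 + 67\right) \frac{1}{-39 - 8}}{3} = - \frac{160 \frac{1}{-47}}{3} = - \frac{160 \left(- \frac{1}{47}\right)}{3} = \left(- \frac{1}{3}\right) \left(- \frac{160}{47}\right) = \frac{160}{141} \approx 1.1348$)
$a{\left(r \right)} = 5 + r$
$J a{\left(-5 \right)} = \frac{160 \left(5 - 5\right)}{141} = \frac{160}{141} \cdot 0 = 0$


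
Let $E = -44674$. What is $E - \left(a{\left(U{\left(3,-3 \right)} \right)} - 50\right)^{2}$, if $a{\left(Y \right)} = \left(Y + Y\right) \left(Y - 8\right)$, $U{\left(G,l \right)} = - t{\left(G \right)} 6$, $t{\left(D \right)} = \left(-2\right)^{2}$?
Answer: $-2252870$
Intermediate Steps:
$t{\left(D \right)} = 4$
$U{\left(G,l \right)} = -24$ ($U{\left(G,l \right)} = \left(-1\right) 4 \cdot 6 = \left(-4\right) 6 = -24$)
$a{\left(Y \right)} = 2 Y \left(-8 + Y\right)$
$E - \left(a{\left(U{\left(3,-3 \right)} \right)} - 50\right)^{2} = -44674 - \left(2 \left(-24\right) \left(-8 - 24\right) - 50\right)^{2} = -44674 - \left(2 \left(-24\right) \left(-32\right) - 50\right)^{2} = -44674 - \left(1536 - 50\right)^{2} = -44674 - 1486^{2} = -44674 - 2208196 = -2252870$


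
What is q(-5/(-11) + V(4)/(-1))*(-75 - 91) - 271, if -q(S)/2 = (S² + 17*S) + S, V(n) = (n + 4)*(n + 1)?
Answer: 34194749/121 ≈ 2.8260e+5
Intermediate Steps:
V(n) = (1 + n)*(4 + n) (V(n) = (4 + n)*(1 + n) = (1 + n)*(4 + n))
q(S) = -36*S - 2*S² (q(S) = -2*((S² + 17*S) + S) = -2*(S² + 18*S) = -36*S - 2*S²)
q(-5/(-11) + V(4)/(-1))*(-75 - 91) - 271 = (-2*(-5/(-11) + (4 + 4² + 5*4)/(-1))*(18 + (-5/(-11) + (4 + 4² + 5*4)/(-1))))*(-75 - 91) - 271 = -2*(-5*(-1/11) + (4 + 16 + 20)*(-1))*(18 + (-5*(-1/11) + (4 + 16 + 20)*(-1)))*(-166) - 271 = -2*(5/11 + 40*(-1))*(18 + (5/11 + 40*(-1)))*(-166) - 271 = -2*(5/11 - 40)*(18 + (5/11 - 40))*(-166) - 271 = -2*(-435/11)*(18 - 435/11)*(-166) - 271 = -2*(-435/11)*(-237/11)*(-166) - 271 = -206190/121*(-166) - 271 = 34227540/121 - 271 = 34194749/121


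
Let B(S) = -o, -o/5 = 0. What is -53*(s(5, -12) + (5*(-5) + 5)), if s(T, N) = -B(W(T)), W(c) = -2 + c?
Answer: 1060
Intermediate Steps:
o = 0 (o = -5*0 = 0)
B(S) = 0 (B(S) = -1*0 = 0)
s(T, N) = 0 (s(T, N) = -1*0 = 0)
-53*(s(5, -12) + (5*(-5) + 5)) = -53*(0 + (5*(-5) + 5)) = -53*(0 + (-25 + 5)) = -53*(0 - 20) = -53*(-20) = 1060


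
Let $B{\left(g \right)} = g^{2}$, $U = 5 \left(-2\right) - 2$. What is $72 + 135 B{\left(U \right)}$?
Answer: $19512$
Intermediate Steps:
$U = -12$ ($U = -10 - 2 = -12$)
$72 + 135 B{\left(U \right)} = 72 + 135 \left(-12\right)^{2} = 72 + 135 \cdot 144 = 72 + 19440 = 19512$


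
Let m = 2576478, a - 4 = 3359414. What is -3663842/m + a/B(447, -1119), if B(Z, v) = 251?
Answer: 4327273472731/323347989 ≈ 13383.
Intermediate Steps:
a = 3359418 (a = 4 + 3359414 = 3359418)
-3663842/m + a/B(447, -1119) = -3663842/2576478 + 3359418/251 = -3663842*1/2576478 + 3359418*(1/251) = -1831921/1288239 + 3359418/251 = 4327273472731/323347989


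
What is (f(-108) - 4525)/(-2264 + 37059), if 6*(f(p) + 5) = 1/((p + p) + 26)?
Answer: -5164201/39666300 ≈ -0.13019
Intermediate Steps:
f(p) = -5 + 1/(6*(26 + 2*p)) (f(p) = -5 + 1/(6*((p + p) + 26)) = -5 + 1/(6*(2*p + 26)) = -5 + 1/(6*(26 + 2*p)))
(f(-108) - 4525)/(-2264 + 37059) = ((-779 - 60*(-108))/(12*(13 - 108)) - 4525)/(-2264 + 37059) = ((1/12)*(-779 + 6480)/(-95) - 4525)/34795 = ((1/12)*(-1/95)*5701 - 4525)*(1/34795) = (-5701/1140 - 4525)*(1/34795) = -5164201/1140*1/34795 = -5164201/39666300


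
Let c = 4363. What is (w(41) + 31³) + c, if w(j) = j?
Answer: 34195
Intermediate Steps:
(w(41) + 31³) + c = (41 + 31³) + 4363 = (41 + 29791) + 4363 = 29832 + 4363 = 34195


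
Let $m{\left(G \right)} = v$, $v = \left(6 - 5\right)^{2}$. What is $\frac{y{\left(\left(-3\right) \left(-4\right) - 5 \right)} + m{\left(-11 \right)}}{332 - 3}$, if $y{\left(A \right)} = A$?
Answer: $\frac{8}{329} \approx 0.024316$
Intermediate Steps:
$v = 1$ ($v = 1^{2} = 1$)
$m{\left(G \right)} = 1$
$\frac{y{\left(\left(-3\right) \left(-4\right) - 5 \right)} + m{\left(-11 \right)}}{332 - 3} = \frac{\left(\left(-3\right) \left(-4\right) - 5\right) + 1}{332 - 3} = \frac{\left(12 - 5\right) + 1}{329} = \left(7 + 1\right) \frac{1}{329} = 8 \cdot \frac{1}{329} = \frac{8}{329}$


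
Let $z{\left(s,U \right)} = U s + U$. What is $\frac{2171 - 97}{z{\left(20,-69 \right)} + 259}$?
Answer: $- \frac{61}{35} \approx -1.7429$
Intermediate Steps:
$z{\left(s,U \right)} = U + U s$
$\frac{2171 - 97}{z{\left(20,-69 \right)} + 259} = \frac{2171 - 97}{- 69 \left(1 + 20\right) + 259} = \frac{2074}{\left(-69\right) 21 + 259} = \frac{2074}{-1449 + 259} = \frac{2074}{-1190} = 2074 \left(- \frac{1}{1190}\right) = - \frac{61}{35}$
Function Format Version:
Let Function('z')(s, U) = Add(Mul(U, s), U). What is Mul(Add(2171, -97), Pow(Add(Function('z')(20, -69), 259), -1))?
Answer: Rational(-61, 35) ≈ -1.7429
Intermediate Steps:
Function('z')(s, U) = Add(U, Mul(U, s))
Mul(Add(2171, -97), Pow(Add(Function('z')(20, -69), 259), -1)) = Mul(Add(2171, -97), Pow(Add(Mul(-69, Add(1, 20)), 259), -1)) = Mul(2074, Pow(Add(Mul(-69, 21), 259), -1)) = Mul(2074, Pow(Add(-1449, 259), -1)) = Mul(2074, Pow(-1190, -1)) = Mul(2074, Rational(-1, 1190)) = Rational(-61, 35)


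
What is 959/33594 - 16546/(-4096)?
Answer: 139943597/34400256 ≈ 4.0681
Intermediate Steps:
959/33594 - 16546/(-4096) = 959*(1/33594) - 16546*(-1/4096) = 959/33594 + 8273/2048 = 139943597/34400256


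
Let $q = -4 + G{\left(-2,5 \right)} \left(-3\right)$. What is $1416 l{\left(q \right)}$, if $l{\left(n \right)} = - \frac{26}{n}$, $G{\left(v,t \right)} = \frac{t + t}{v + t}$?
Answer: $\frac{18408}{7} \approx 2629.7$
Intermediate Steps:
$G{\left(v,t \right)} = \frac{2 t}{t + v}$
$q = -14$ ($q = -4 + 2 \cdot 5 \frac{1}{5 - 2} \left(-3\right) = -4 + 2 \cdot 5 \cdot \frac{1}{3} \left(-3\right) = -4 + \frac{10}{3} \left(-3\right) = -4 - 10 = -14$)
$1416 l{\left(q \right)} = 1416 \left(- \frac{26}{-14}\right) = 1416 \left(\left(-26\right) \left(- \frac{1}{14}\right)\right) = 1416 \cdot \frac{13}{7} = \frac{18408}{7}$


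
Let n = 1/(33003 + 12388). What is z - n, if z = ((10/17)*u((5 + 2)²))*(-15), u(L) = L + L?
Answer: -667247717/771647 ≈ -864.71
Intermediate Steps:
u(L) = 2*L
n = 1/45391 ≈ 2.2031e-5
z = -14700/17 (z = ((10/17)*(2*(5 + 2)²))*(-15) = ((10*(1/17))*(2*7²))*(-15) = (10*(2*49)/17)*(-15) = ((10/17)*98)*(-15) = (980/17)*(-15) = -14700/17 ≈ -864.71)
z - n = -14700/17 - 1*1/45391 = -14700/17 - 1/45391 = -667247717/771647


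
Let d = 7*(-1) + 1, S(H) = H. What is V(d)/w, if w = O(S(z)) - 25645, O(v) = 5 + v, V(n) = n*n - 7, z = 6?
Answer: -29/25634 ≈ -0.0011313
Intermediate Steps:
d = -6 (d = -7 + 1 = -6)
V(n) = -7 + n**2 (V(n) = n**2 - 7 = -7 + n**2)
w = -25634 (w = (5 + 6) - 25645 = 11 - 25645 = -25634)
V(d)/w = (-7 + (-6)**2)/(-25634) = (-7 + 36)*(-1/25634) = 29*(-1/25634) = -29/25634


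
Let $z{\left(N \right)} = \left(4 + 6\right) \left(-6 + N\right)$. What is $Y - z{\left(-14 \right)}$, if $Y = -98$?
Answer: $102$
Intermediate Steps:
$z{\left(N \right)} = -60 + 10 N$ ($z{\left(N \right)} = 10 \left(-6 + N\right) = -60 + 10 N$)
$Y - z{\left(-14 \right)} = -98 - \left(-60 + 10 \left(-14\right)\right) = -98 - \left(-60 - 140\right) = -98 - -200 = -98 + 200 = 102$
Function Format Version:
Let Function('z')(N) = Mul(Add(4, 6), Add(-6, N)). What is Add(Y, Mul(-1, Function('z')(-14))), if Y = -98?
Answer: 102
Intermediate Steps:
Function('z')(N) = Add(-60, Mul(10, N)) (Function('z')(N) = Mul(10, Add(-6, N)) = Add(-60, Mul(10, N)))
Add(Y, Mul(-1, Function('z')(-14))) = Add(-98, Mul(-1, Add(-60, Mul(10, -14)))) = Add(-98, Mul(-1, Add(-60, -140))) = Add(-98, Mul(-1, -200)) = Add(-98, 200) = 102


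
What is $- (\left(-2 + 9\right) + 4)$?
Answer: $-11$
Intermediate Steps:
$- (\left(-2 + 9\right) + 4) = - (7 + 4) = \left(-1\right) 11 = -11$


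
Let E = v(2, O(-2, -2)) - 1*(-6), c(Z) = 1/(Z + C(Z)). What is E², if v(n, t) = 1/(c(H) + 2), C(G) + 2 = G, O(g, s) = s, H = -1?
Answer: 2116/49 ≈ 43.184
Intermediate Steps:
C(G) = -2 + G
c(Z) = 1/(-2 + 2*Z) (c(Z) = 1/(Z + (-2 + Z)) = 1/(-2 + 2*Z))
v(n, t) = 4/7 (v(n, t) = 1/(1/(2*(-1 - 1)) + 2) = 1/((½)/(-2) + 2) = 1/((½)*(-½) + 2) = 1/(-¼ + 2) = 1/(7/4) = 4/7)
E = 46/7 (E = 4/7 - 1*(-6) = 4/7 + 6 = 46/7 ≈ 6.5714)
E² = (46/7)² = 2116/49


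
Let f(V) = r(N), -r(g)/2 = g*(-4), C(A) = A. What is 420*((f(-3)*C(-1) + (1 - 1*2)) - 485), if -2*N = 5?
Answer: -195720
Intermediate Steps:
N = -5/2 (N = -½*5 = -5/2 ≈ -2.5000)
r(g) = 8*g (r(g) = -2*g*(-4) = -(-8)*g = 8*g)
f(V) = -20 (f(V) = 8*(-5/2) = -20)
420*((f(-3)*C(-1) + (1 - 1*2)) - 485) = 420*((-20*(-1) + (1 - 1*2)) - 485) = 420*((20 + (1 - 2)) - 485) = 420*((20 - 1) - 485) = 420*(19 - 485) = 420*(-466) = -195720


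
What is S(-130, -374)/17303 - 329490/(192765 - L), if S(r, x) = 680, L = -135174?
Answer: -1826055650/1891442839 ≈ -0.96543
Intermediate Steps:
S(-130, -374)/17303 - 329490/(192765 - L) = 680/17303 - 329490/(192765 - 1*(-135174)) = 680*(1/17303) - 329490/(192765 + 135174) = 680/17303 - 329490/327939 = 680/17303 - 329490*1/327939 = 680/17303 - 109830/109313 = -1826055650/1891442839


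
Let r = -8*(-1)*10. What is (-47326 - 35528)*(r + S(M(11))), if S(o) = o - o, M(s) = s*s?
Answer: -6628320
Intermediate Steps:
M(s) = s²
S(o) = 0
r = 80 (r = 8*10 = 80)
(-47326 - 35528)*(r + S(M(11))) = (-47326 - 35528)*(80 + 0) = -82854*80 = -6628320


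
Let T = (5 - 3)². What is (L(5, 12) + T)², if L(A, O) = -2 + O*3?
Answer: 1444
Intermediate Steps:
L(A, O) = -2 + 3*O
T = 4 (T = 2² = 4)
(L(5, 12) + T)² = ((-2 + 3*12) + 4)² = ((-2 + 36) + 4)² = (34 + 4)² = 38² = 1444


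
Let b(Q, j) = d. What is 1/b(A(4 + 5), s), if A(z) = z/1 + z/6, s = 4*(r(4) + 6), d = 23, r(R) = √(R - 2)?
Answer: 1/23 ≈ 0.043478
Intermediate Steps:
r(R) = √(-2 + R)
s = 24 + 4*√2 (s = 4*(√(-2 + 4) + 6) = 4*(√2 + 6) = 4*(6 + √2) = 24 + 4*√2 ≈ 29.657)
A(z) = 7*z/6 (A(z) = z*1 + z*(⅙) = z + z/6 = 7*z/6)
b(Q, j) = 23
1/b(A(4 + 5), s) = 1/23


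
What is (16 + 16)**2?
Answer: 1024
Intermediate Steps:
(16 + 16)**2 = 32**2 = 1024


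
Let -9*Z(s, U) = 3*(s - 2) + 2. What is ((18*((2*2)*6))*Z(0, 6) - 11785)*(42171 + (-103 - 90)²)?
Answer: -920716060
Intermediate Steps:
Z(s, U) = 4/9 - s/3 (Z(s, U) = -(3*(s - 2) + 2)/9 = -(3*(-2 + s) + 2)/9 = -((-6 + 3*s) + 2)/9 = -(-4 + 3*s)/9 = 4/9 - s/3)
((18*((2*2)*6))*Z(0, 6) - 11785)*(42171 + (-103 - 90)²) = ((18*((2*2)*6))*(4/9 - ⅓*0) - 11785)*(42171 + (-103 - 90)²) = ((18*(4*6))*(4/9 + 0) - 11785)*(42171 + (-193)²) = ((18*24)*(4/9) - 11785)*(42171 + 37249) = (432*(4/9) - 11785)*79420 = (192 - 11785)*79420 = -11593*79420 = -920716060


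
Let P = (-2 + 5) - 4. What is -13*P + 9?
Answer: 22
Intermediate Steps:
P = -1 (P = 3 - 4 = -1)
-13*P + 9 = -13*(-1) + 9 = 13 + 9 = 22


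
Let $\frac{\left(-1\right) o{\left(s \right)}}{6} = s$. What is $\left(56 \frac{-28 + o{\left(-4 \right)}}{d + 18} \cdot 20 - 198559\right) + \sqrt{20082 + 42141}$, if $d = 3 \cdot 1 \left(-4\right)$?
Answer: $- \frac{597917}{3} + \sqrt{62223} \approx -1.9906 \cdot 10^{5}$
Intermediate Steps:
$o{\left(s \right)} = - 6 s$
$d = -12$ ($d = 3 \left(-4\right) = -12$)
$\left(56 \frac{-28 + o{\left(-4 \right)}}{d + 18} \cdot 20 - 198559\right) + \sqrt{20082 + 42141} = \left(56 \frac{-28 - -24}{-12 + 18} \cdot 20 - 198559\right) + \sqrt{20082 + 42141} = \left(56 \frac{-28 + 24}{6} \cdot 20 - 198559\right) + \sqrt{62223} = \left(56 \left(\left(-4\right) \frac{1}{6}\right) 20 - 198559\right) + \sqrt{62223} = \left(56 \left(- \frac{2}{3}\right) 20 - 198559\right) + \sqrt{62223} = \left(\left(- \frac{112}{3}\right) 20 - 198559\right) + \sqrt{62223} = \left(- \frac{2240}{3} - 198559\right) + \sqrt{62223} = - \frac{597917}{3} + \sqrt{62223}$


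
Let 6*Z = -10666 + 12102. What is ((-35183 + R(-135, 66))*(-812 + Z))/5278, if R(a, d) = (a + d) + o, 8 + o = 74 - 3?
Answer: 4318193/1131 ≈ 3818.0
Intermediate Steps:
o = 63 (o = -8 + (74 - 3) = -8 + 71 = 63)
R(a, d) = 63 + a + d (R(a, d) = (a + d) + 63 = 63 + a + d)
Z = 718/3 (Z = (-10666 + 12102)/6 = (⅙)*1436 = 718/3 ≈ 239.33)
((-35183 + R(-135, 66))*(-812 + Z))/5278 = ((-35183 + (63 - 135 + 66))*(-812 + 718/3))/5278 = ((-35183 - 6)*(-1718/3))*(1/5278) = -35189*(-1718/3)*(1/5278) = (60454702/3)*(1/5278) = 4318193/1131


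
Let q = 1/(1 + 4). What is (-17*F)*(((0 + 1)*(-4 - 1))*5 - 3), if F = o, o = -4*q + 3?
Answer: 5236/5 ≈ 1047.2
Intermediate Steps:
q = ⅕ (q = 1/5 = ⅕ ≈ 0.20000)
o = 11/5 (o = -4*⅕ + 3 = -⅘ + 3 = 11/5 ≈ 2.2000)
F = 11/5 ≈ 2.2000
(-17*F)*(((0 + 1)*(-4 - 1))*5 - 3) = (-17*11/5)*(((0 + 1)*(-4 - 1))*5 - 3) = -187*((1*(-5))*5 - 3)/5 = -187*(-5*5 - 3)/5 = -187*(-25 - 3)/5 = -187/5*(-28) = 5236/5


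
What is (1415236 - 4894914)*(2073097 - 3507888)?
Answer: 4992610677298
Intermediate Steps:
(1415236 - 4894914)*(2073097 - 3507888) = -3479678*(-1434791) = 4992610677298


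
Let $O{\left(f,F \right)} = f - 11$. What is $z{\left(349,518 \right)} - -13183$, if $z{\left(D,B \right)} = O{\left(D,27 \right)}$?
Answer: $13521$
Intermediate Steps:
$O{\left(f,F \right)} = -11 + f$
$z{\left(D,B \right)} = -11 + D$
$z{\left(349,518 \right)} - -13183 = \left(-11 + 349\right) - -13183 = 338 + 13183 = 13521$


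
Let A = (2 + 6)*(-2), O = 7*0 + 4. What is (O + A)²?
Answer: 144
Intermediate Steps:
O = 4 (O = 0 + 4 = 4)
A = -16 (A = 8*(-2) = -16)
(O + A)² = (4 - 16)² = (-12)² = 144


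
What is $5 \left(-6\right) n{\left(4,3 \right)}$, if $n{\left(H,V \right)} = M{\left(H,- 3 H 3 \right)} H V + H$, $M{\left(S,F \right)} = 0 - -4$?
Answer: $-1560$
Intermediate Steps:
$M{\left(S,F \right)} = 4$ ($M{\left(S,F \right)} = 0 + 4 = 4$)
$n{\left(H,V \right)} = H + 4 H V$ ($n{\left(H,V \right)} = 4 H V + H = H + 4 H V$)
$5 \left(-6\right) n{\left(4,3 \right)} = 5 \left(-6\right) 4 \left(1 + 4 \cdot 3\right) = - 30 \cdot 4 \left(1 + 12\right) = - 30 \cdot 4 \cdot 13 = \left(-30\right) 52 = -1560$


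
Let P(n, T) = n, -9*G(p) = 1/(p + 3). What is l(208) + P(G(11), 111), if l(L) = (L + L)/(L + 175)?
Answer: 52033/48258 ≈ 1.0782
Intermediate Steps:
G(p) = -1/(9*(3 + p)) (G(p) = -1/(9*(p + 3)) = -1/(9*(3 + p)))
l(L) = 2*L/(175 + L) (l(L) = (2*L)/(175 + L) = 2*L/(175 + L))
l(208) + P(G(11), 111) = 2*208/(175 + 208) - 1/(27 + 9*11) = 2*208/383 - 1/(27 + 99) = 2*208*(1/383) - 1/126 = 416/383 - 1*1/126 = 416/383 - 1/126 = 52033/48258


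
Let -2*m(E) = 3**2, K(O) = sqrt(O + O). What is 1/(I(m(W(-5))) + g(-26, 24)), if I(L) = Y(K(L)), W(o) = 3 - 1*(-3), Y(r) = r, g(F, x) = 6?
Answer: 2/15 - I/15 ≈ 0.13333 - 0.066667*I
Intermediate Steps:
K(O) = sqrt(2)*sqrt(O) (K(O) = sqrt(2*O) = sqrt(2)*sqrt(O))
W(o) = 6 (W(o) = 3 + 3 = 6)
m(E) = -9/2 (m(E) = -1/2*3**2 = -1/2*9 = -9/2)
I(L) = sqrt(2)*sqrt(L)
1/(I(m(W(-5))) + g(-26, 24)) = 1/(sqrt(2)*sqrt(-9/2) + 6) = 1/(sqrt(2)*(3*I*sqrt(2)/2) + 6) = 1/(3*I + 6) = 1/(6 + 3*I) = (6 - 3*I)/45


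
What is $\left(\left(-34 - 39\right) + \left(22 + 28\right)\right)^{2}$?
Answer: $529$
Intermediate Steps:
$\left(\left(-34 - 39\right) + \left(22 + 28\right)\right)^{2} = \left(-73 + 50\right)^{2} = \left(-23\right)^{2} = 529$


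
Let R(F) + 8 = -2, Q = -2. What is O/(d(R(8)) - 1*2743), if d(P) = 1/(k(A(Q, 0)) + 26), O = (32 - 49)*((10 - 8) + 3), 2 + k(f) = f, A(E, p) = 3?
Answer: 459/14812 ≈ 0.030988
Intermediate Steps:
R(F) = -10 (R(F) = -8 - 2 = -10)
k(f) = -2 + f
O = -85 (O = -17*(2 + 3) = -17*5 = -85)
d(P) = 1/27 (d(P) = 1/((-2 + 3) + 26) = 1/(1 + 26) = 1/27)
O/(d(R(8)) - 1*2743) = -85/(1/27 - 1*2743) = -85/(1/27 - 2743) = -85/(-74060/27) = -85*(-27/74060) = 459/14812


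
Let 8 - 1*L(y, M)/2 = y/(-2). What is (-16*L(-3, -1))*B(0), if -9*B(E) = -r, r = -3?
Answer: 208/3 ≈ 69.333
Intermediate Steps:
B(E) = -⅓ (B(E) = -(-1)*(-3)/9 = -⅑*3 = -⅓)
L(y, M) = 16 + y (L(y, M) = 16 - 2*y/(-2) = 16 - (-1)*y = 16 + y)
(-16*L(-3, -1))*B(0) = -16*(16 - 3)*(-⅓) = -16*13*(-⅓) = -208*(-⅓) = 208/3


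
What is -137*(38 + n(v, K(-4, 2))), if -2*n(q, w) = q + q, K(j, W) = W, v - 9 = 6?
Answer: -3151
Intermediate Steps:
v = 15 (v = 9 + 6 = 15)
n(q, w) = -q (n(q, w) = -(q + q)/2 = -q)
-137*(38 + n(v, K(-4, 2))) = -137*(38 - 1*15) = -137*(38 - 15) = -137*23 = -3151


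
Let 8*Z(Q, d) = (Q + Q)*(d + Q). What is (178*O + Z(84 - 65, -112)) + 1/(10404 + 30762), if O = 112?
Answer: 1605000593/82332 ≈ 19494.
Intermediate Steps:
Z(Q, d) = Q*(Q + d)/4 (Z(Q, d) = ((Q + Q)*(d + Q))/8 = ((2*Q)*(Q + d))/8 = (2*Q*(Q + d))/8 = Q*(Q + d)/4)
(178*O + Z(84 - 65, -112)) + 1/(10404 + 30762) = (178*112 + (84 - 65)*((84 - 65) - 112)/4) + 1/(10404 + 30762) = (19936 + (¼)*19*(19 - 112)) + 1/41166 = (19936 + (¼)*19*(-93)) + 1/41166 = (19936 - 1767/4) + 1/41166 = 77977/4 + 1/41166 = 1605000593/82332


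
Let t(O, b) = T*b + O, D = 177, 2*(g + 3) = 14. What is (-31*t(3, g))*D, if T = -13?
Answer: 268863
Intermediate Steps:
g = 4 (g = -3 + (½)*14 = -3 + 7 = 4)
t(O, b) = O - 13*b (t(O, b) = -13*b + O = O - 13*b)
(-31*t(3, g))*D = -31*(3 - 13*4)*177 = -31*(3 - 52)*177 = -31*(-49)*177 = 1519*177 = 268863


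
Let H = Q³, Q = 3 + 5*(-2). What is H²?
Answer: 117649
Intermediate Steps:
Q = -7 (Q = 3 - 10 = -7)
H = -343 (H = (-7)³ = -343)
H² = (-343)² = 117649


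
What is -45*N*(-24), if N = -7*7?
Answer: -52920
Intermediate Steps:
N = -49
-45*N*(-24) = -45*(-49)*(-24) = 2205*(-24) = -52920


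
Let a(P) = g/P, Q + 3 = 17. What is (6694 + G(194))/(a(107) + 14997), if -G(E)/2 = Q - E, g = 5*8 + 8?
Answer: 754778/1604727 ≈ 0.47035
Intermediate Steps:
Q = 14 (Q = -3 + 17 = 14)
g = 48 (g = 40 + 8 = 48)
G(E) = -28 + 2*E (G(E) = -2*(14 - E) = -28 + 2*E)
a(P) = 48/P
(6694 + G(194))/(a(107) + 14997) = (6694 + (-28 + 2*194))/(48/107 + 14997) = (6694 + (-28 + 388))/(48*(1/107) + 14997) = (6694 + 360)/(48/107 + 14997) = 7054/(1604727/107) = 7054*(107/1604727) = 754778/1604727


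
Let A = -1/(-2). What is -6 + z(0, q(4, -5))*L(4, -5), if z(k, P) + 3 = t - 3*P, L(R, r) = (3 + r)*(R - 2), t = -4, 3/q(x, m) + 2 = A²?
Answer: 10/7 ≈ 1.4286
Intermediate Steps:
A = ½ (A = -1*(-½) = ½ ≈ 0.50000)
q(x, m) = -12/7 (q(x, m) = 3/(-2 + (½)²) = 3/(-2 + ¼) = 3/(-7/4) = 3*(-4/7) = -12/7)
L(R, r) = (-2 + R)*(3 + r) (L(R, r) = (3 + r)*(-2 + R) = (-2 + R)*(3 + r))
z(k, P) = -7 - 3*P (z(k, P) = -3 + (-4 - 3*P) = -7 - 3*P)
-6 + z(0, q(4, -5))*L(4, -5) = -6 + (-7 - 3*(-12/7))*(-6 - 2*(-5) + 3*4 + 4*(-5)) = -6 + (-7 + 36/7)*(-6 + 10 + 12 - 20) = -6 - 13/7*(-4) = -6 + 52/7 = 10/7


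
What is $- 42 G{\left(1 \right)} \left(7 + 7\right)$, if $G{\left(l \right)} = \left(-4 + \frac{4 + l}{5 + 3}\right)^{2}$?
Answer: $- \frac{107163}{16} \approx -6697.7$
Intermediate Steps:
$G{\left(l \right)} = \left(- \frac{7}{2} + \frac{l}{8}\right)^{2}$ ($G{\left(l \right)} = \left(-4 + \frac{4 + l}{8}\right)^{2} = \left(-4 + \left(4 + l\right) \frac{1}{8}\right)^{2} = \left(-4 + \left(\frac{1}{2} + \frac{l}{8}\right)\right)^{2} = \left(- \frac{7}{2} + \frac{l}{8}\right)^{2}$)
$- 42 G{\left(1 \right)} \left(7 + 7\right) = - 42 \frac{\left(-28 + 1\right)^{2}}{64} \left(7 + 7\right) = - 42 \frac{\left(-27\right)^{2}}{64} \cdot 14 = - 42 \cdot \frac{1}{64} \cdot 729 \cdot 14 = \left(-42\right) \frac{729}{64} \cdot 14 = \left(- \frac{15309}{32}\right) 14 = - \frac{107163}{16}$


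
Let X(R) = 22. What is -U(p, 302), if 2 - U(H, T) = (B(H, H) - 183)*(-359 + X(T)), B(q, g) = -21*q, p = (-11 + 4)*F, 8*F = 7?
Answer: 146579/8 ≈ 18322.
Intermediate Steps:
F = 7/8 (F = (1/8)*7 = 7/8 ≈ 0.87500)
p = -49/8 (p = (-11 + 4)*(7/8) = -7*7/8 = -49/8 ≈ -6.1250)
U(H, T) = -61669 - 7077*H (U(H, T) = 2 - (-21*H - 183)*(-359 + 22) = 2 - (-183 - 21*H)*(-337) = 2 - (61671 + 7077*H) = 2 + (-61671 - 7077*H) = -61669 - 7077*H)
-U(p, 302) = -(-61669 - 7077*(-49/8)) = -(-61669 + 346773/8) = -1*(-146579/8) = 146579/8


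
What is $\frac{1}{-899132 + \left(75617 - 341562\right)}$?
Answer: $- \frac{1}{1165077} \approx -8.5831 \cdot 10^{-7}$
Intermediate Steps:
$\frac{1}{-899132 + \left(75617 - 341562\right)} = \frac{1}{-899132 - 265945} = \frac{1}{-1165077} = - \frac{1}{1165077}$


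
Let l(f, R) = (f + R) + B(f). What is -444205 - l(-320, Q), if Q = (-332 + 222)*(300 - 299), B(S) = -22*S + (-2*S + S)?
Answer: -451135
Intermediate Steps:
B(S) = -23*S (B(S) = -22*S - S = -23*S)
Q = -110 (Q = -110*1 = -110)
l(f, R) = R - 22*f (l(f, R) = (f + R) - 23*f = (R + f) - 23*f = R - 22*f)
-444205 - l(-320, Q) = -444205 - (-110 - 22*(-320)) = -444205 - (-110 + 7040) = -444205 - 1*6930 = -444205 - 6930 = -451135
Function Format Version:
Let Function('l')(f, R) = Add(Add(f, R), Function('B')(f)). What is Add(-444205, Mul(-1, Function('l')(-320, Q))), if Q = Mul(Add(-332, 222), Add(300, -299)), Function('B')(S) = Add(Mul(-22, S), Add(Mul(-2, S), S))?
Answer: -451135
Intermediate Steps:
Function('B')(S) = Mul(-23, S) (Function('B')(S) = Add(Mul(-22, S), Mul(-1, S)) = Mul(-23, S))
Q = -110 (Q = Mul(-110, 1) = -110)
Function('l')(f, R) = Add(R, Mul(-22, f)) (Function('l')(f, R) = Add(Add(f, R), Mul(-23, f)) = Add(Add(R, f), Mul(-23, f)) = Add(R, Mul(-22, f)))
Add(-444205, Mul(-1, Function('l')(-320, Q))) = Add(-444205, Mul(-1, Add(-110, Mul(-22, -320)))) = Add(-444205, Mul(-1, Add(-110, 7040))) = Add(-444205, Mul(-1, 6930)) = Add(-444205, -6930) = -451135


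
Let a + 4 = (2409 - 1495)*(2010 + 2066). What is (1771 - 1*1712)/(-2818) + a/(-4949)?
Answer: -10498638271/13946282 ≈ -752.79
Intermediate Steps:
a = 3725460 (a = -4 + (2409 - 1495)*(2010 + 2066) = -4 + 914*4076 = -4 + 3725464 = 3725460)
(1771 - 1*1712)/(-2818) + a/(-4949) = (1771 - 1*1712)/(-2818) + 3725460/(-4949) = (1771 - 1712)*(-1/2818) + 3725460*(-1/4949) = 59*(-1/2818) - 3725460/4949 = -59/2818 - 3725460/4949 = -10498638271/13946282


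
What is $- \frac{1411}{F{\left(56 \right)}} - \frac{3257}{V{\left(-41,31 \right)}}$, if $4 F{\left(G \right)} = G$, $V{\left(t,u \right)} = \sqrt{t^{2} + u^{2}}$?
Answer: $- \frac{1411}{14} - \frac{3257 \sqrt{2642}}{2642} \approx -164.15$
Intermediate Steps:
$F{\left(G \right)} = \frac{G}{4}$
$- \frac{1411}{F{\left(56 \right)}} - \frac{3257}{V{\left(-41,31 \right)}} = - \frac{1411}{\frac{1}{4} \cdot 56} - \frac{3257}{\sqrt{\left(-41\right)^{2} + 31^{2}}} = - \frac{1411}{14} - \frac{3257}{\sqrt{1681 + 961}} = \left(-1411\right) \frac{1}{14} - \frac{3257}{\sqrt{2642}} = - \frac{1411}{14} - 3257 \frac{\sqrt{2642}}{2642} = - \frac{1411}{14} - \frac{3257 \sqrt{2642}}{2642}$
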